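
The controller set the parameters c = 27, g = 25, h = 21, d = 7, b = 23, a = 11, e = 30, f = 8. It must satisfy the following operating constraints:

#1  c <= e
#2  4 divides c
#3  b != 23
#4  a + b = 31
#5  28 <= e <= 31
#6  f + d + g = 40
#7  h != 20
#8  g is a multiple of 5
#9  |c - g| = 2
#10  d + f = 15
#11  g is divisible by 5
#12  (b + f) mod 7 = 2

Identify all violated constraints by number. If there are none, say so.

#1 c = 27, e = 30; 27 ≤ 30  ✔
#2 27 = 4*6 + 3, so 4 does not divide 27  ✘
#3 b = 23, but 23 is required to differ  ✘
#4 a + b = 11 + 23 = 34, not 31  ✘
#5 e = 30 lies in [28, 31]  ✔
#6 f + d + g = 8 + 7 + 25 = 40  ✔
#7 h = 21, and 21 ≠ 20  ✔
#8 25 / 5 = 5, so 5 divides 25  ✔
#9 |27 - 25| = 2  ✔
#10 d + f = 7 + 8 = 15  ✔
#11 25 / 5 = 5, so 5 divides 25  ✔
#12 b + f = 31; 31 mod 7 = 3, not 2  ✘

Constraints 2, 3, 4, 12 do not hold.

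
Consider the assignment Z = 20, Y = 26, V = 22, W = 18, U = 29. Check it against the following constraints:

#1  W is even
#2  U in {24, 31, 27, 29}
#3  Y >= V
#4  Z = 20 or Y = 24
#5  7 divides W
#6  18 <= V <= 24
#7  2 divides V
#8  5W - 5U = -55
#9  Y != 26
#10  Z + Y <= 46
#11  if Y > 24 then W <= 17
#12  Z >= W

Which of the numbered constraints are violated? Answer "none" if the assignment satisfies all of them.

Constraints 5, 9, and 11 do not hold.

#1 W = 18 is even — OK.
#2 U = 29 is in {24, 31, 27, 29} — OK.
#3 Y = 26, V = 22; 26 ≥ 22 — OK.
#4 Z = 20 = 20 (first disjunct) — OK.
#5 18 = 7*2 + 4, so 7 does not divide 18 — violated.
#6 V = 22 lies in [18, 24] — OK.
#7 22 / 2 = 11, so 2 divides 22 — OK.
#8 5W - 5U = 5(18) - 5(29) = -55 — OK.
#9 Y = 26, but 26 is required to differ — violated.
#10 Z + Y = 20 + 26 = 46; 46 ≤ 46 — OK.
#11 Y = 26 > 24, so we need W ≤ 17; but W = 18 > 17 — violated.
#12 Z = 20, W = 18; 20 ≥ 18 — OK.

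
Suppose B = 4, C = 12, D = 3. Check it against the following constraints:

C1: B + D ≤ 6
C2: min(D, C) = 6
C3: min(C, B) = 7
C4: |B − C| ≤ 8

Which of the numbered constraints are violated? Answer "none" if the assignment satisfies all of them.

C1: B + D = 4 + 3 = 7; 7 > 6, bound 6 not met — fails.
C2: min(3, 12) = 3, not 6 — fails.
C3: min(12, 4) = 4, not 7 — fails.
C4: |4 − 12| = 8; 8 ≤ 8 — holds.

No — constraints 1, 2, 3 are not satisfied.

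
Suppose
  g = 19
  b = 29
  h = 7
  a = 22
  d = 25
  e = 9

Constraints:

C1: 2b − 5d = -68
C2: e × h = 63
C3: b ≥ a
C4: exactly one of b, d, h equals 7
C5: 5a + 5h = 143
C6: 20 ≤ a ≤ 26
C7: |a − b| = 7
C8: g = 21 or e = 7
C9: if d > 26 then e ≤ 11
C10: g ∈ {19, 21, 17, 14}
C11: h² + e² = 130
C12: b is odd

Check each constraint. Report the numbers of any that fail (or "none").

C1: 2b − 5d = 2(29) − 5(25) = -67, not -68 — does not hold.
C2: e × h = 9 × 7 = 63 — holds.
C3: b = 29, a = 22; 29 ≥ 22 — holds.
C4: b=29, d=25, h=7; 1 of them equals 7 — holds.
C5: 5a + 5h = 5(22) + 5(7) = 145, not 143 — does not hold.
C6: a = 22 lies in [20, 26] — holds.
C7: |22 − 29| = 7 — holds.
C8: g = 19 ≠ 21 and e = 9 ≠ 7; both disjuncts false — does not hold.
C9: d = 25, not > 26; antecedent false, conditional vacuously true — holds.
C10: g = 19 is in {19, 21, 17, 14} — holds.
C11: h² + e² = 7² + 9² = 49 + 81 = 130 — holds.
C12: b = 29 is odd — holds.

Violated: 1, 5, and 8.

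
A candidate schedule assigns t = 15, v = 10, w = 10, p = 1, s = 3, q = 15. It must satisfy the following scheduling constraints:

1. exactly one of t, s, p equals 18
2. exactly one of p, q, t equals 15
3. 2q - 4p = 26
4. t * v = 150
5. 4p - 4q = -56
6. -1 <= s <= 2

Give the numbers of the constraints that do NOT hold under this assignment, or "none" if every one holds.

1. t=15, s=3, p=1; 0 of them equal 18, not exactly one — does not hold.
2. p=1, q=15, t=15; 2 of them equal 15, not exactly one — does not hold.
3. 2q - 4p = 2(15) - 4(1) = 26 — holds.
4. t * v = 15 * 10 = 150 — holds.
5. 4p - 4q = 4(1) - 4(15) = -56 — holds.
6. s = 3 is outside [-1, 2] — does not hold.

No — constraints 1, 2, and 6 are not satisfied.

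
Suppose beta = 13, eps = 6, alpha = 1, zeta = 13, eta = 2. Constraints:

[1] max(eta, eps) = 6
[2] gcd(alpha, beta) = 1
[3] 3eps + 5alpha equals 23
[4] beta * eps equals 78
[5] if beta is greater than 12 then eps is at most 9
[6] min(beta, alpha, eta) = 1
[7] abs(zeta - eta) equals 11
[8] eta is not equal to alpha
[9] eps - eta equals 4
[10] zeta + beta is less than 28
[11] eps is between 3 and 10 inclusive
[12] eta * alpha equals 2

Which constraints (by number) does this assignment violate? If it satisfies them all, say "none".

The assignment satisfies every constraint.

[1] max(2, 6) = 6  holds
[2] gcd(1, 13) = 1  holds
[3] 3eps + 5alpha = 3(6) + 5(1) = 23  holds
[4] beta * eps = 13 * 6 = 78  holds
[5] beta = 13 > 12, so we need eps ≤ 9; eps = 6 ≤ 9  holds
[6] min(13, 1, 2) = 1  holds
[7] abs(13 - 2) = 11  holds
[8] eta = 2, alpha = 1; distinct  holds
[9] eps - eta = 6 - 2 = 4  holds
[10] zeta + beta = 13 + 13 = 26; 26 < 28  holds
[11] eps = 6 lies in [3, 10]  holds
[12] eta * alpha = 2 * 1 = 2  holds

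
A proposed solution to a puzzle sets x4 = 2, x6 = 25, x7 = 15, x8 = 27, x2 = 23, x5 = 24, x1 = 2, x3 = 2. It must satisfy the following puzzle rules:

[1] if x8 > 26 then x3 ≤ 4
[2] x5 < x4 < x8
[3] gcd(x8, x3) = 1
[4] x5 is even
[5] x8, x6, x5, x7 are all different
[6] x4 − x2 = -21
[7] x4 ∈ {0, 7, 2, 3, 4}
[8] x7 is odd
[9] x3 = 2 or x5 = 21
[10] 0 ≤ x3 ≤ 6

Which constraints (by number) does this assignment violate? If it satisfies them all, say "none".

[1] x8 = 27 > 26, so we need x3 ≤ 4; x3 = 2 ≤ 4  ✓
[2] values 24, 2, 27; x5 = 24 is not < x4 = 2  ✗
[3] gcd(27, 2) = 1  ✓
[4] x5 = 24 is even  ✓
[5] values 27, 25, 24, 15 are pairwise distinct  ✓
[6] x4 − x2 = 2 − 23 = -21  ✓
[7] x4 = 2 is in {0, 7, 2, 3, 4}  ✓
[8] x7 = 15 is odd  ✓
[9] x3 = 2 = 2 (first disjunct)  ✓
[10] x3 = 2 lies in [0, 6]  ✓

Constraint 2 does not hold.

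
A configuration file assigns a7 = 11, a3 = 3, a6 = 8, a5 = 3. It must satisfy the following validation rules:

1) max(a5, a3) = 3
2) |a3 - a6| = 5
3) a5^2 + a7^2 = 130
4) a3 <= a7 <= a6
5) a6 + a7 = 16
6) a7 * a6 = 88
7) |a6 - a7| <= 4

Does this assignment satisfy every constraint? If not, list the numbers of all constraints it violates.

1) max(3, 3) = 3  ✓
2) |3 - 8| = 5  ✓
3) a5^2 + a7^2 = 3^2 + 11^2 = 9 + 121 = 130  ✓
4) values 3, 11, 8; a7 = 11 is not <= a6 = 8  ✗
5) a6 + a7 = 8 + 11 = 19, not 16  ✗
6) a7 * a6 = 11 * 8 = 88  ✓
7) |8 - 11| = 3; 3 ≤ 4  ✓

No — constraints 4 and 5 are not satisfied.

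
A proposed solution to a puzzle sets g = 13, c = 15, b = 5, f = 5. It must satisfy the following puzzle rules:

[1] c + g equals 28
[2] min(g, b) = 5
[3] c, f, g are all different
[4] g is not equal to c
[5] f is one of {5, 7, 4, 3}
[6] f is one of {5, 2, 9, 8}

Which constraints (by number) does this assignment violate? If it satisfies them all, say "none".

[1] c + g = 15 + 13 = 28 — satisfied.
[2] min(13, 5) = 5 — satisfied.
[3] values 15, 5, 13 are pairwise distinct — satisfied.
[4] g = 13, c = 15; distinct — satisfied.
[5] f = 5 is in {5, 7, 4, 3} — satisfied.
[6] f = 5 is in {5, 2, 9, 8} — satisfied.

Yes — all constraints hold.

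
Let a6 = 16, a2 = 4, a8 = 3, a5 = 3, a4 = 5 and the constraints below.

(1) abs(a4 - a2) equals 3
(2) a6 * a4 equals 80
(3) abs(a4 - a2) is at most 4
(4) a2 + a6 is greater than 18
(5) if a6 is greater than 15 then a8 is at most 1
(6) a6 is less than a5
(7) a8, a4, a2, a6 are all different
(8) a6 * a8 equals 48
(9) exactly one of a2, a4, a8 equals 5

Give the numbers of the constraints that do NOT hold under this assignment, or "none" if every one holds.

(1) abs(5 - 4) = 1, not 3 — fails.
(2) a6 * a4 = 16 * 5 = 80 — holds.
(3) abs(5 - 4) = 1; 1 ≤ 4 — holds.
(4) a2 + a6 = 4 + 16 = 20; 20 > 18 — holds.
(5) a6 = 16 > 15, so we need a8 ≤ 1; but a8 = 3 > 1 — fails.
(6) a6 = 16, a5 = 3; 16 ≥ 3 (want <) — fails.
(7) values 3, 5, 4, 16 are pairwise distinct — holds.
(8) a6 * a8 = 16 * 3 = 48 — holds.
(9) a2=4, a4=5, a8=3; 1 of them equals 5 — holds.

Violated: 1, 5, 6.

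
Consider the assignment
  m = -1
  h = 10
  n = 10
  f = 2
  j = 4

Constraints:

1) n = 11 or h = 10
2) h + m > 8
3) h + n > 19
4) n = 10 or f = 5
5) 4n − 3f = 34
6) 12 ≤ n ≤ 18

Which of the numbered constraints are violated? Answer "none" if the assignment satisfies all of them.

Constraint 6 does not hold.

1) n = 10 ≠ 11, but h = 10 = 10 (second disjunct) — holds.
2) h + m = 10 + (-1) = 9; 9 > 8 — holds.
3) h + n = 10 + 10 = 20; 20 > 19 — holds.
4) n = 10 = 10 (first disjunct) — holds.
5) 4n − 3f = 4(10) − 3(2) = 34 — holds.
6) n = 10 is outside [12, 18] — fails.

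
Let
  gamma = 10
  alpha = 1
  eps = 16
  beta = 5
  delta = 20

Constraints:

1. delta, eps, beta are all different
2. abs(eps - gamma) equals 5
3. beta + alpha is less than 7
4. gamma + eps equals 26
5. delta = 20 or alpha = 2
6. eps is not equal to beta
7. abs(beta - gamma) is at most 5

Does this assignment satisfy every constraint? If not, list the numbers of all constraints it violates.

1. values 20, 16, 5 are pairwise distinct  ✔
2. abs(16 - 10) = 6, not 5  ✘
3. beta + alpha = 5 + 1 = 6; 6 < 7  ✔
4. gamma + eps = 10 + 16 = 26  ✔
5. delta = 20 = 20 (first disjunct)  ✔
6. eps = 16, beta = 5; distinct  ✔
7. abs(5 - 10) = 5; 5 ≤ 5  ✔

The assignment fails constraint 2.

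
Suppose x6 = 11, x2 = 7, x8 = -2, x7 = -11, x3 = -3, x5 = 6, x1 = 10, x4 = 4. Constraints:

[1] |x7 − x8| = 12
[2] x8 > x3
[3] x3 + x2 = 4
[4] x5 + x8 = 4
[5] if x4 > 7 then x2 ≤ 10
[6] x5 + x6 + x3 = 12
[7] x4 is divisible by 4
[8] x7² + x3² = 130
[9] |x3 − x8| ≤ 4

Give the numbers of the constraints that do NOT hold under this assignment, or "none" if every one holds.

Constraints 1 and 6 are violated.

[1] |-11 − (-2)| = 9, not 12 — fails.
[2] x8 = -2, x3 = -3; -2 > -3 — holds.
[3] x3 + x2 = -3 + 7 = 4 — holds.
[4] x5 + x8 = 6 + (-2) = 4 — holds.
[5] x4 = 4, not > 7; antecedent false, conditional vacuously true — holds.
[6] x5 + x6 + x3 = 6 + 11 + (-3) = 14, not 12 — fails.
[7] 4 / 4 = 1, so 4 divides 4 — holds.
[8] x7² + x3² = (-11)² + (-3)² = 121 + 9 = 130 — holds.
[9] |-3 − (-2)| = 1; 1 ≤ 4 — holds.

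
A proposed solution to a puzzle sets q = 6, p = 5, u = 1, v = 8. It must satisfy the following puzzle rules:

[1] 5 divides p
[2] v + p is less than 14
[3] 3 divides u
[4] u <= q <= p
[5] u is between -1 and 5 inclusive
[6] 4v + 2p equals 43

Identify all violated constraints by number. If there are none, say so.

[1] 5 / 5 = 1, so 5 divides 5 — holds.
[2] v + p = 8 + 5 = 13; 13 < 14 — holds.
[3] 1 = 3*0 + 1, so 3 does not divide 1 — does not hold.
[4] values 1, 6, 5; q = 6 is not <= p = 5 — does not hold.
[5] u = 1 lies in [-1, 5] — holds.
[6] 4v + 2p = 4(8) + 2(5) = 42, not 43 — does not hold.

The assignment fails constraints 3, 4, 6.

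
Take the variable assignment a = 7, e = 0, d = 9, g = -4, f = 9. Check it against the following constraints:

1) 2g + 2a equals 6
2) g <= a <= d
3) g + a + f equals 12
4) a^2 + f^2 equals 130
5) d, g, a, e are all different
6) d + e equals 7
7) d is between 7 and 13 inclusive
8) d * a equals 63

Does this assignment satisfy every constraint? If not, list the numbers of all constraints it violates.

1) 2g + 2a = 2(-4) + 2(7) = 6 — OK.
2) values -4 <= 7 <= 9 — OK.
3) g + a + f = -4 + 7 + 9 = 12 — OK.
4) a^2 + f^2 = 7^2 + 9^2 = 49 + 81 = 130 — OK.
5) values 9, -4, 7, 0 are pairwise distinct — OK.
6) d + e = 9 + 0 = 9, not 7 — violated.
7) d = 9 lies in [7, 13] — OK.
8) d * a = 9 * 7 = 63 — OK.

Violated: 6.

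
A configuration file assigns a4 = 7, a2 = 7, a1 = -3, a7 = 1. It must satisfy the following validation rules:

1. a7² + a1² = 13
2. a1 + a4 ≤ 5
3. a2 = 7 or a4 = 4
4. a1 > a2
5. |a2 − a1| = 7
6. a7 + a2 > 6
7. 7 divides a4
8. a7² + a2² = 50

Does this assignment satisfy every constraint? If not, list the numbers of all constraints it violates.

No — constraints 1, 4, 5 are not satisfied.

1. a7² + a1² = 1² + (-3)² = 1 + 9 = 10, not 13 — violated.
2. a1 + a4 = -3 + 7 = 4; 4 ≤ 5 — satisfied.
3. a2 = 7 = 7 (first disjunct) — satisfied.
4. a1 = -3, a2 = 7; -3 ≤ 7 (want >) — violated.
5. |7 − (-3)| = 10, not 7 — violated.
6. a7 + a2 = 1 + 7 = 8; 8 > 6 — satisfied.
7. 7 / 7 = 1, so 7 divides 7 — satisfied.
8. a7² + a2² = 1² + 7² = 1 + 49 = 50 — satisfied.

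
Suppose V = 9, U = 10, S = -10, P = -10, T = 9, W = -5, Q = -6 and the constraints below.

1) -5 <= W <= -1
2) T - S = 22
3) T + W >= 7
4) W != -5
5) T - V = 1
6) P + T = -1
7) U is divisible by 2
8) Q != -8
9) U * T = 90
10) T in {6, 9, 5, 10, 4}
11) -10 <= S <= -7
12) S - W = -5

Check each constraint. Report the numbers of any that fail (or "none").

1) W = -5 lies in [-5, -1] — satisfied.
2) T - S = 9 - (-10) = 19, not 22 — violated.
3) T + W = 9 + (-5) = 4; 4 < 7, bound 7 not met — violated.
4) W = -5, but -5 is required to differ — violated.
5) T - V = 9 - 9 = 0, not 1 — violated.
6) P + T = -10 + 9 = -1 — satisfied.
7) 10 / 2 = 5, so 2 divides 10 — satisfied.
8) Q = -6, and -6 ≠ -8 — satisfied.
9) U * T = 10 * 9 = 90 — satisfied.
10) T = 9 is in {6, 9, 5, 10, 4} — satisfied.
11) S = -10 lies in [-10, -7] — satisfied.
12) S - W = -10 - (-5) = -5 — satisfied.

The assignment fails constraints 2, 3, 4, and 5.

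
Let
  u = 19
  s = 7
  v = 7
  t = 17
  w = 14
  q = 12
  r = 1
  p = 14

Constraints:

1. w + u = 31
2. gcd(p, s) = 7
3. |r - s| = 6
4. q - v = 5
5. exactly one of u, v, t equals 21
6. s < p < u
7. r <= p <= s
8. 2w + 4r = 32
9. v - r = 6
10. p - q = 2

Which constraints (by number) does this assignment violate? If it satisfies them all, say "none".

1. w + u = 14 + 19 = 33, not 31 — fails.
2. gcd(14, 7) = 7 — holds.
3. |1 - 7| = 6 — holds.
4. q - v = 12 - 7 = 5 — holds.
5. u=19, v=7, t=17; 0 of them equal 21, not exactly one — fails.
6. values 7 < 14 < 19 — holds.
7. values 1, 14, 7; p = 14 is not <= s = 7 — fails.
8. 2w + 4r = 2(14) + 4(1) = 32 — holds.
9. v - r = 7 - 1 = 6 — holds.
10. p - q = 14 - 12 = 2 — holds.

The assignment fails constraints 1, 5, 7.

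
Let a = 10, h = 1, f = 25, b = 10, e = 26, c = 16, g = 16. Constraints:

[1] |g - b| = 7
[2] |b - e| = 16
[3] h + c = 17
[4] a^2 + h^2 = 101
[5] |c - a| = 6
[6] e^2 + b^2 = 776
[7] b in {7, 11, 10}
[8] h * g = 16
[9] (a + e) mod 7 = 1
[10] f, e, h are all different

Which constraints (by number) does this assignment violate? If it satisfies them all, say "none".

[1] |16 - 10| = 6, not 7 — violated.
[2] |10 - 26| = 16 — satisfied.
[3] h + c = 1 + 16 = 17 — satisfied.
[4] a^2 + h^2 = 10^2 + 1^2 = 100 + 1 = 101 — satisfied.
[5] |16 - 10| = 6 — satisfied.
[6] e^2 + b^2 = 26^2 + 10^2 = 676 + 100 = 776 — satisfied.
[7] b = 10 is in {7, 11, 10} — satisfied.
[8] h * g = 1 * 16 = 16 — satisfied.
[9] a + e = 36; 36 mod 7 = 1 — satisfied.
[10] values 25, 26, 1 are pairwise distinct — satisfied.

The assignment fails constraint 1.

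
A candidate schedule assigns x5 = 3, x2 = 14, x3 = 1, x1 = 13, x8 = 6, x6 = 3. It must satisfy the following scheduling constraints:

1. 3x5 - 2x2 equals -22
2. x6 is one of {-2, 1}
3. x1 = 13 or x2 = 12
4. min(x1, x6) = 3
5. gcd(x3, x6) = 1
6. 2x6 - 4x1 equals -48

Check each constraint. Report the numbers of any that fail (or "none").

1. 3x5 - 2x2 = 3(3) - 2(14) = -19, not -22  false
2. x6 = 3 is not in {-2, 1}  false
3. x1 = 13 = 13 (first disjunct)  true
4. min(13, 3) = 3  true
5. gcd(1, 3) = 1  true
6. 2x6 - 4x1 = 2(3) - 4(13) = -46, not -48  false

No — constraints 1, 2, 6 are not satisfied.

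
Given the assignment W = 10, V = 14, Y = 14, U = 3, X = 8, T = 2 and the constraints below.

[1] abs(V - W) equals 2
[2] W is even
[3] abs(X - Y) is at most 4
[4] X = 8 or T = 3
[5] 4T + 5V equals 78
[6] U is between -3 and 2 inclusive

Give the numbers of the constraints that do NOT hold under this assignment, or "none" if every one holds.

No — constraints 1, 3, 6 are not satisfied.

[1] abs(14 - 10) = 4, not 2 — violated.
[2] W = 10 is even — satisfied.
[3] abs(8 - 14) = 6; 6 > 4, exceeds bound 4 — violated.
[4] X = 8 = 8 (first disjunct) — satisfied.
[5] 4T + 5V = 4(2) + 5(14) = 78 — satisfied.
[6] U = 3 is outside [-3, 2] — violated.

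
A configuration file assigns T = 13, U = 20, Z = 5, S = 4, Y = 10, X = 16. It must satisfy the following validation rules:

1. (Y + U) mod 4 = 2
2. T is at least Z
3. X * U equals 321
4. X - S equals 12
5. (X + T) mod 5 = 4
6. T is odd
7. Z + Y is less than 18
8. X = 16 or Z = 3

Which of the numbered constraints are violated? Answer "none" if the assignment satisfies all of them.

Violated: 3.

1. Y + U = 30; 30 mod 4 = 2 — satisfied.
2. T = 13, Z = 5; 13 ≥ 5 — satisfied.
3. X * U = 16 * 20 = 320, not 321 — violated.
4. X - S = 16 - 4 = 12 — satisfied.
5. X + T = 29; 29 mod 5 = 4 — satisfied.
6. T = 13 is odd — satisfied.
7. Z + Y = 5 + 10 = 15; 15 < 18 — satisfied.
8. X = 16 = 16 (first disjunct) — satisfied.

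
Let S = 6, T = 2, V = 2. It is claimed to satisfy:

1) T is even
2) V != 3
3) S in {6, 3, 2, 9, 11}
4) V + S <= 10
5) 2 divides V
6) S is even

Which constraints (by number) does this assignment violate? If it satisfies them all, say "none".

No violations.

1) T = 2 is even — holds.
2) V = 2, and 2 ≠ 3 — holds.
3) S = 6 is in {6, 3, 2, 9, 11} — holds.
4) V + S = 2 + 6 = 8; 8 ≤ 10 — holds.
5) 2 / 2 = 1, so 2 divides 2 — holds.
6) S = 6 is even — holds.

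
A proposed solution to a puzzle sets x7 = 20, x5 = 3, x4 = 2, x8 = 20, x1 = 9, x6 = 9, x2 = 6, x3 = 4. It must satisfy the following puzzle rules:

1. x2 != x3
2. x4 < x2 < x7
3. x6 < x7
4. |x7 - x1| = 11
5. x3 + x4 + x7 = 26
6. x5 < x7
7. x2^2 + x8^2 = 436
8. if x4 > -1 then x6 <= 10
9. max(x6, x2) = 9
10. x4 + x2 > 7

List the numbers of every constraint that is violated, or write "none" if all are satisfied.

All constraints are satisfied.

1. x2 = 6, x3 = 4; distinct — satisfied.
2. values 2 < 6 < 20 — satisfied.
3. x6 = 9, x7 = 20; 9 < 20 — satisfied.
4. |20 - 9| = 11 — satisfied.
5. x3 + x4 + x7 = 4 + 2 + 20 = 26 — satisfied.
6. x5 = 3, x7 = 20; 3 < 20 — satisfied.
7. x2^2 + x8^2 = 6^2 + 20^2 = 36 + 400 = 436 — satisfied.
8. x4 = 2 > -1, so we need x6 ≤ 10; x6 = 9 ≤ 10 — satisfied.
9. max(9, 6) = 9 — satisfied.
10. x4 + x2 = 2 + 6 = 8; 8 > 7 — satisfied.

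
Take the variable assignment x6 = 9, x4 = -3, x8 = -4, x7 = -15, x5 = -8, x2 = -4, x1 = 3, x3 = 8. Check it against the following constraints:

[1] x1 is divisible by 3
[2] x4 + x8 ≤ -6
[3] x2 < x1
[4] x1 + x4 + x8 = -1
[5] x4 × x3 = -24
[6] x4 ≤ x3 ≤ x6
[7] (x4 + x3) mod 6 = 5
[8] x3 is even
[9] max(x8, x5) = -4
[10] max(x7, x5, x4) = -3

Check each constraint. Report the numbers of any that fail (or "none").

No — constraint 4 is not satisfied.

[1] 3 / 3 = 1, so 3 divides 3 — holds.
[2] x4 + x8 = -3 + (-4) = -7; -7 ≤ -6 — holds.
[3] x2 = -4, x1 = 3; -4 < 3 — holds.
[4] x1 + x4 + x8 = 3 + (-3) + (-4) = -4, not -1 — does not hold.
[5] x4 × x3 = -3 × 8 = -24 — holds.
[6] values -3 ≤ 8 ≤ 9 — holds.
[7] x4 + x3 = 5; 5 mod 6 = 5 — holds.
[8] x3 = 8 is even — holds.
[9] max(-4, -8) = -4 — holds.
[10] max(-15, -8, -3) = -3 — holds.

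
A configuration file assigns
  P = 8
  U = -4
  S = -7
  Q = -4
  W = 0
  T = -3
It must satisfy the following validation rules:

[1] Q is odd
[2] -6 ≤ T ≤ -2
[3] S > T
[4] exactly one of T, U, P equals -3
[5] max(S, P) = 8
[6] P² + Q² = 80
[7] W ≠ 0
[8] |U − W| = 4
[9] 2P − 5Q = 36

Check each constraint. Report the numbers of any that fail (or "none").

[1] Q = -4 is even — violated.
[2] T = -3 lies in [-6, -2] — OK.
[3] S = -7, T = -3; -7 ≤ -3 (want >) — violated.
[4] T=-3, U=-4, P=8; 1 of them equals -3 — OK.
[5] max(-7, 8) = 8 — OK.
[6] P² + Q² = 8² + (-4)² = 64 + 16 = 80 — OK.
[7] W = 0, but 0 is required to differ — violated.
[8] |-4 − 0| = 4 — OK.
[9] 2P − 5Q = 2(8) − 5(-4) = 36 — OK.

The assignment fails constraints 1, 3, and 7.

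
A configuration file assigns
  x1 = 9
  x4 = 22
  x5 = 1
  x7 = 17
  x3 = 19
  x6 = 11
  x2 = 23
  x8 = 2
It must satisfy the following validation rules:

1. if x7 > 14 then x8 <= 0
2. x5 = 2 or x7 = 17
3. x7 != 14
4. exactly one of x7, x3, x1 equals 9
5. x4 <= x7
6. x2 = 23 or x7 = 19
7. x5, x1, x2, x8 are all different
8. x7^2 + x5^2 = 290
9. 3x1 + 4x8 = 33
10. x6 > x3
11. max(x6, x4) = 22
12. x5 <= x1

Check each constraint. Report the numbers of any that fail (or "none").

1. x7 = 17 > 14, so we need x8 ≤ 0; but x8 = 2 > 0 — does not hold.
2. x5 = 1 ≠ 2, but x7 = 17 = 17 (second disjunct) — holds.
3. x7 = 17, and 17 ≠ 14 — holds.
4. x7=17, x3=19, x1=9; 1 of them equals 9 — holds.
5. x4 = 22, x7 = 17; 22 > 17 (want ≤) — does not hold.
6. x2 = 23 = 23 (first disjunct) — holds.
7. values 1, 9, 23, 2 are pairwise distinct — holds.
8. x7^2 + x5^2 = 17^2 + 1^2 = 289 + 1 = 290 — holds.
9. 3x1 + 4x8 = 3(9) + 4(2) = 35, not 33 — does not hold.
10. x6 = 11, x3 = 19; 11 ≤ 19 (want >) — does not hold.
11. max(11, 22) = 22 — holds.
12. x5 = 1, x1 = 9; 1 ≤ 9 — holds.

Violated: 1, 5, 9, and 10.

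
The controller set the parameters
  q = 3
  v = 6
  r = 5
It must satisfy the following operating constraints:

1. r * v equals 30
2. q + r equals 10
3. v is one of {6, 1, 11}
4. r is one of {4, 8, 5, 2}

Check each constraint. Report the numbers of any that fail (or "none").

1. r * v = 5 * 6 = 30 — satisfied.
2. q + r = 3 + 5 = 8, not 10 — violated.
3. v = 6 is in {6, 1, 11} — satisfied.
4. r = 5 is in {4, 8, 5, 2} — satisfied.

No — constraint 2 is not satisfied.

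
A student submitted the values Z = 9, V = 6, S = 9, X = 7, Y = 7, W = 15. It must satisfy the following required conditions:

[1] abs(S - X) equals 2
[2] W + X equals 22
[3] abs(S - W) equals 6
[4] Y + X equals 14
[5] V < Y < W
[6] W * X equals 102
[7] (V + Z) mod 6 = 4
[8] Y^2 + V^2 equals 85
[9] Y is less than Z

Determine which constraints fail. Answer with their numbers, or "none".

The assignment fails constraints 6 and 7.

[1] abs(9 - 7) = 2  ✓
[2] W + X = 15 + 7 = 22  ✓
[3] abs(9 - 15) = 6  ✓
[4] Y + X = 7 + 7 = 14  ✓
[5] values 6 < 7 < 15  ✓
[6] W * X = 15 * 7 = 105, not 102  ✗
[7] V + Z = 15; 15 mod 6 = 3, not 4  ✗
[8] Y^2 + V^2 = 7^2 + 6^2 = 49 + 36 = 85  ✓
[9] Y = 7, Z = 9; 7 < 9  ✓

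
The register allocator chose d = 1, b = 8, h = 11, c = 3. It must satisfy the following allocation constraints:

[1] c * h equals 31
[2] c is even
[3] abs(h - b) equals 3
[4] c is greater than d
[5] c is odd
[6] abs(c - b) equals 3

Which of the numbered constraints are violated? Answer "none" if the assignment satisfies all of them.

[1] c * h = 3 * 11 = 33, not 31 — violated.
[2] c = 3 is odd — violated.
[3] abs(11 - 8) = 3 — satisfied.
[4] c = 3, d = 1; 3 > 1 — satisfied.
[5] c = 3 is odd — satisfied.
[6] abs(3 - 8) = 5, not 3 — violated.

Violated: 1, 2, 6.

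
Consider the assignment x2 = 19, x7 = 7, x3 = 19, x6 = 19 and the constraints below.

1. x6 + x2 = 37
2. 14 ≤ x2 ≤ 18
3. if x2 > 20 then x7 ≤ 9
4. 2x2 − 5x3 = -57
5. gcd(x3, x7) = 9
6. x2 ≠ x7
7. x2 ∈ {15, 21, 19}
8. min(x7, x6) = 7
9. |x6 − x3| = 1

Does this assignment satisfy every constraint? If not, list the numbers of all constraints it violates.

Constraints 1, 2, 5, and 9 do not hold.

1. x6 + x2 = 19 + 19 = 38, not 37 — fails.
2. x2 = 19 is outside [14, 18] — fails.
3. x2 = 19, not > 20; antecedent false, conditional vacuously true — holds.
4. 2x2 − 5x3 = 2(19) − 5(19) = -57 — holds.
5. gcd(19, 7) = 1, not 9 — fails.
6. x2 = 19, x7 = 7; distinct — holds.
7. x2 = 19 is in {15, 21, 19} — holds.
8. min(7, 19) = 7 — holds.
9. |19 − 19| = 0, not 1 — fails.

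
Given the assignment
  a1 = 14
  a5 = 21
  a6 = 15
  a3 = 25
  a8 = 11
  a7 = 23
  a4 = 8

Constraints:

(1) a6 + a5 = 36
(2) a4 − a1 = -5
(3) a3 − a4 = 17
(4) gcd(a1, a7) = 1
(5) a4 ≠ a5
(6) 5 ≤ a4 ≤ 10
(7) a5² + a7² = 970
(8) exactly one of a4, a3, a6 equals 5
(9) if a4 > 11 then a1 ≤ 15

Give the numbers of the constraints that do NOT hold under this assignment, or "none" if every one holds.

Constraints 2 and 8 are violated.

(1) a6 + a5 = 15 + 21 = 36 — satisfied.
(2) a4 − a1 = 8 − 14 = -6, not -5 — violated.
(3) a3 − a4 = 25 − 8 = 17 — satisfied.
(4) gcd(14, 23) = 1 — satisfied.
(5) a4 = 8, a5 = 21; distinct — satisfied.
(6) a4 = 8 lies in [5, 10] — satisfied.
(7) a5² + a7² = 21² + 23² = 441 + 529 = 970 — satisfied.
(8) a4=8, a3=25, a6=15; 0 of them equal 5, not exactly one — violated.
(9) a4 = 8, not > 11; antecedent false, conditional vacuously true — satisfied.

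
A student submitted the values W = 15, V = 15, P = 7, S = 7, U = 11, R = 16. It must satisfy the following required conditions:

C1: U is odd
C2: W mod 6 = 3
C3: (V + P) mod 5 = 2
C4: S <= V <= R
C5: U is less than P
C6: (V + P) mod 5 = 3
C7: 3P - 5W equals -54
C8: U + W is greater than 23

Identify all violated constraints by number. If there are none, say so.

The assignment fails constraints 5, 6.

C1: U = 11 is odd — satisfied.
C2: 15 mod 6 = 3 — satisfied.
C3: V + P = 22; 22 mod 5 = 2 — satisfied.
C4: values 7 <= 15 <= 16 — satisfied.
C5: U = 11, P = 7; 11 ≥ 7 (want <) — violated.
C6: V + P = 22; 22 mod 5 = 2, not 3 — violated.
C7: 3P - 5W = 3(7) - 5(15) = -54 — satisfied.
C8: U + W = 11 + 15 = 26; 26 > 23 — satisfied.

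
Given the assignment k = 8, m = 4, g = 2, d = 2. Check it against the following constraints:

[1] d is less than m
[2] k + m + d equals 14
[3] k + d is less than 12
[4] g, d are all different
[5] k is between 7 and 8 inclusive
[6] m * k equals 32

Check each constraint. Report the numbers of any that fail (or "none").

Violated: 4.

[1] d = 2, m = 4; 2 < 4 — holds.
[2] k + m + d = 8 + 4 + 2 = 14 — holds.
[3] k + d = 8 + 2 = 10; 10 < 12 — holds.
[4] g = d = 2, not all different — does not hold.
[5] k = 8 lies in [7, 8] — holds.
[6] m * k = 4 * 8 = 32 — holds.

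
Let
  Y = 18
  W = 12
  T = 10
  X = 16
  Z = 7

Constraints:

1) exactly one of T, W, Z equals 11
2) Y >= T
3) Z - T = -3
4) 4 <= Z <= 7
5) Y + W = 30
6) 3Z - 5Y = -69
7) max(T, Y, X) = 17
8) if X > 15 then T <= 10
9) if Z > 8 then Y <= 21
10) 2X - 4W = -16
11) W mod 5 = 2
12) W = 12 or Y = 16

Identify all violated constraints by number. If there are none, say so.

1) T=10, W=12, Z=7; 0 of them equal 11, not exactly one  FAIL
2) Y = 18, T = 10; 18 ≥ 10  OK
3) Z - T = 7 - 10 = -3  OK
4) Z = 7 lies in [4, 7]  OK
5) Y + W = 18 + 12 = 30  OK
6) 3Z - 5Y = 3(7) - 5(18) = -69  OK
7) max(10, 18, 16) = 18, not 17  FAIL
8) X = 16 > 15, so we need T ≤ 10; T = 10 ≤ 10  OK
9) Z = 7, not > 8; antecedent false, conditional vacuously true  OK
10) 2X - 4W = 2(16) - 4(12) = -16  OK
11) 12 mod 5 = 2  OK
12) W = 12 = 12 (first disjunct)  OK

No — constraints 1, 7 are not satisfied.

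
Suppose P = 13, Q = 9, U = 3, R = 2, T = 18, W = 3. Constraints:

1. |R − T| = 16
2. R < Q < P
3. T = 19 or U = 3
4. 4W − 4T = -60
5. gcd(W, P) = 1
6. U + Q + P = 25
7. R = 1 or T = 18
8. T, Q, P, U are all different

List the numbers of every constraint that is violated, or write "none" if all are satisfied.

None — every constraint holds.

1. |2 − 18| = 16 — holds.
2. values 2 < 9 < 13 — holds.
3. T = 18 ≠ 19, but U = 3 = 3 (second disjunct) — holds.
4. 4W − 4T = 4(3) − 4(18) = -60 — holds.
5. gcd(3, 13) = 1 — holds.
6. U + Q + P = 3 + 9 + 13 = 25 — holds.
7. R = 2 ≠ 1, but T = 18 = 18 (second disjunct) — holds.
8. values 18, 9, 13, 3 are pairwise distinct — holds.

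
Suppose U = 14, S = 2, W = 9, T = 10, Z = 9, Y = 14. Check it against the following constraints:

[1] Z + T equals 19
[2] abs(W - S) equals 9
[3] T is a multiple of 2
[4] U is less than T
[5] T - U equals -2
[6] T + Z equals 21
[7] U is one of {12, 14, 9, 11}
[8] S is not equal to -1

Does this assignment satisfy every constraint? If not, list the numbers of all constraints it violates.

[1] Z + T = 9 + 10 = 19  ✓
[2] abs(9 - 2) = 7, not 9  ✗
[3] 10 / 2 = 5, so 2 divides 10  ✓
[4] U = 14, T = 10; 14 ≥ 10 (want <)  ✗
[5] T - U = 10 - 14 = -4, not -2  ✗
[6] T + Z = 10 + 9 = 19, not 21  ✗
[7] U = 14 is in {12, 14, 9, 11}  ✓
[8] S = 2, and 2 ≠ -1  ✓

Constraints 2, 4, 5, and 6 are violated.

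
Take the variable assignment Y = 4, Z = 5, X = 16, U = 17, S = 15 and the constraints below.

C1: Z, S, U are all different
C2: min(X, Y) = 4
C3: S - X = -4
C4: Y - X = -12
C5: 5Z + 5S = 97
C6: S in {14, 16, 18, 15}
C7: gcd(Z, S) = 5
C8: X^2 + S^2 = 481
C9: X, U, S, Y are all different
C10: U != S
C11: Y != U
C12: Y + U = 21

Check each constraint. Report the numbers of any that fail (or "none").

C1: values 5, 15, 17 are pairwise distinct  yes
C2: min(16, 4) = 4  yes
C3: S - X = 15 - 16 = -1, not -4  no
C4: Y - X = 4 - 16 = -12  yes
C5: 5Z + 5S = 5(5) + 5(15) = 100, not 97  no
C6: S = 15 is in {14, 16, 18, 15}  yes
C7: gcd(5, 15) = 5  yes
C8: X^2 + S^2 = 16^2 + 15^2 = 256 + 225 = 481  yes
C9: values 16, 17, 15, 4 are pairwise distinct  yes
C10: U = 17, S = 15; distinct  yes
C11: Y = 4, U = 17; distinct  yes
C12: Y + U = 4 + 17 = 21  yes

Constraints 3 and 5 do not hold.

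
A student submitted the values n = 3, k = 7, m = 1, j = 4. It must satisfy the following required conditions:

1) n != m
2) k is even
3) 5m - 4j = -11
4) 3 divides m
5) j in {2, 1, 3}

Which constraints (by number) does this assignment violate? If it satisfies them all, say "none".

1) n = 3, m = 1; distinct  OK
2) k = 7 is odd  FAIL
3) 5m - 4j = 5(1) - 4(4) = -11  OK
4) 1 = 3*0 + 1, so 3 does not divide 1  FAIL
5) j = 4 is not in {2, 1, 3}  FAIL

Constraints 2, 4, 5 do not hold.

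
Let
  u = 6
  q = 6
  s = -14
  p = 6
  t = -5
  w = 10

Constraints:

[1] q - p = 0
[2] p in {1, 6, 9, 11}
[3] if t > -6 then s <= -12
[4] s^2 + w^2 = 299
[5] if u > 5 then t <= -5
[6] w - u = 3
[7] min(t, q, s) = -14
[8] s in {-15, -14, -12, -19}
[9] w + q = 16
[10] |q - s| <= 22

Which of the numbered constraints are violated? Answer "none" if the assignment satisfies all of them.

The assignment fails constraints 4 and 6.

[1] q - p = 6 - 6 = 0 — OK.
[2] p = 6 is in {1, 6, 9, 11} — OK.
[3] t = -5 > -6, so we need s ≤ -12; s = -14 ≤ -12 — OK.
[4] s^2 + w^2 = (-14)^2 + 10^2 = 196 + 100 = 296, not 299 — violated.
[5] u = 6 > 5, so we need t ≤ -5; t = -5 ≤ -5 — OK.
[6] w - u = 10 - 6 = 4, not 3 — violated.
[7] min(-5, 6, -14) = -14 — OK.
[8] s = -14 is in {-15, -14, -12, -19} — OK.
[9] w + q = 10 + 6 = 16 — OK.
[10] |6 - (-14)| = 20; 20 ≤ 22 — OK.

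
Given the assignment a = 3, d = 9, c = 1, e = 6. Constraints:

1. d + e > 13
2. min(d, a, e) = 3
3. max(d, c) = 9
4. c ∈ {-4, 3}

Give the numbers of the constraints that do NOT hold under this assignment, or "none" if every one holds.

The assignment fails constraint 4.

1. d + e = 9 + 6 = 15; 15 > 13  ✓
2. min(9, 3, 6) = 3  ✓
3. max(9, 1) = 9  ✓
4. c = 1 is not in {-4, 3}  ✗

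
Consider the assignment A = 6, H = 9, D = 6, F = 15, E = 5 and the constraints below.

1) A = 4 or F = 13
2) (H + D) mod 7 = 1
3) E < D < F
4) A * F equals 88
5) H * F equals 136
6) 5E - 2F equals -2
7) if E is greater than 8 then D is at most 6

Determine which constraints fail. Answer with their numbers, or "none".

1) A = 6 ≠ 4 and F = 15 ≠ 13; both disjuncts false  ✗
2) H + D = 15; 15 mod 7 = 1  ✓
3) values 5 < 6 < 15  ✓
4) A * F = 6 * 15 = 90, not 88  ✗
5) H * F = 9 * 15 = 135, not 136  ✗
6) 5E - 2F = 5(5) - 2(15) = -5, not -2  ✗
7) E = 5, not > 8; antecedent false, conditional vacuously true  ✓

The assignment fails constraints 1, 4, 5, and 6.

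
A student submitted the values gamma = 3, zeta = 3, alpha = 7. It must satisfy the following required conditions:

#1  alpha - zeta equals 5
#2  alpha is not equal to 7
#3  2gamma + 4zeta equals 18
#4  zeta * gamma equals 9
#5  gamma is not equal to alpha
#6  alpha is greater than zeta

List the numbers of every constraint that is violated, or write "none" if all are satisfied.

Constraints 1 and 2 do not hold.

#1 alpha - zeta = 7 - 3 = 4, not 5 — does not hold.
#2 alpha = 7, but 7 is required to differ — does not hold.
#3 2gamma + 4zeta = 2(3) + 4(3) = 18 — holds.
#4 zeta * gamma = 3 * 3 = 9 — holds.
#5 gamma = 3, alpha = 7; distinct — holds.
#6 alpha = 7, zeta = 3; 7 > 3 — holds.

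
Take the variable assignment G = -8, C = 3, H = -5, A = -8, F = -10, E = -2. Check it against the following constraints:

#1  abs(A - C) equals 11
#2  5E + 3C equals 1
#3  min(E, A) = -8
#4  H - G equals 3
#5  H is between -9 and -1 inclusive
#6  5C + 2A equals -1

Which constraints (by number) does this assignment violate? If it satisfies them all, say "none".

#1 abs(-8 - 3) = 11 — holds.
#2 5E + 3C = 5(-2) + 3(3) = -1, not 1 — fails.
#3 min(-2, -8) = -8 — holds.
#4 H - G = -5 - (-8) = 3 — holds.
#5 H = -5 lies in [-9, -1] — holds.
#6 5C + 2A = 5(3) + 2(-8) = -1 — holds.

Constraint 2 is violated.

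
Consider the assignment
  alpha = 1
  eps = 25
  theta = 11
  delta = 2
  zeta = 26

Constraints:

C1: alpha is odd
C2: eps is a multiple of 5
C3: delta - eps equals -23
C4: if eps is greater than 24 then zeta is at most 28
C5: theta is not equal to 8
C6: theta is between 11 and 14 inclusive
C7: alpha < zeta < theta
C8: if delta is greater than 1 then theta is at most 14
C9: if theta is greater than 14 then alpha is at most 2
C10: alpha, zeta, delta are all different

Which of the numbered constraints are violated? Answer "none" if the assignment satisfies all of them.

C1: alpha = 1 is odd  holds
C2: 25 / 5 = 5, so 5 divides 25  holds
C3: delta - eps = 2 - 25 = -23  holds
C4: eps = 25 > 24, so we need zeta ≤ 28; zeta = 26 ≤ 28  holds
C5: theta = 11, and 11 ≠ 8  holds
C6: theta = 11 lies in [11, 14]  holds
C7: values 1, 26, 11; zeta = 26 is not < theta = 11  fails
C8: delta = 2 > 1, so we need theta ≤ 14; theta = 11 ≤ 14  holds
C9: theta = 11, not > 14; antecedent false, conditional vacuously true  holds
C10: values 1, 26, 2 are pairwise distinct  holds

The assignment fails constraint 7.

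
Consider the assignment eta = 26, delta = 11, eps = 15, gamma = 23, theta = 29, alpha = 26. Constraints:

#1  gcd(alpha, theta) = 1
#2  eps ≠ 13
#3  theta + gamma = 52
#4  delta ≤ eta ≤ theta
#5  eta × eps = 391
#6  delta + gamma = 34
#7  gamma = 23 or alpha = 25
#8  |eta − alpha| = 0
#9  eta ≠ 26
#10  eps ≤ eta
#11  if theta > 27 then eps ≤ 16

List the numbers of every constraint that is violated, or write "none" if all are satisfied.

#1 gcd(26, 29) = 1 — holds.
#2 eps = 15, and 15 ≠ 13 — holds.
#3 theta + gamma = 29 + 23 = 52 — holds.
#4 values 11 ≤ 26 ≤ 29 — holds.
#5 eta × eps = 26 × 15 = 390, not 391 — does not hold.
#6 delta + gamma = 11 + 23 = 34 — holds.
#7 gamma = 23 = 23 (first disjunct) — holds.
#8 |26 − 26| = 0 — holds.
#9 eta = 26, but 26 is required to differ — does not hold.
#10 eps = 15, eta = 26; 15 ≤ 26 — holds.
#11 theta = 29 > 27, so we need eps ≤ 16; eps = 15 ≤ 16 — holds.

Violated: 5 and 9.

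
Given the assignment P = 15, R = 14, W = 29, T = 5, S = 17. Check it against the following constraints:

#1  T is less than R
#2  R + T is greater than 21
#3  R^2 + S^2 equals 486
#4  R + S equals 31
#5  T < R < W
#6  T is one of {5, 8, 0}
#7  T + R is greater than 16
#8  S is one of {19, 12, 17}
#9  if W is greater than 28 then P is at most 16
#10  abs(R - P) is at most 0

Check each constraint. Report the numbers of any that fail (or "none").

#1 T = 5, R = 14; 5 < 14 — satisfied.
#2 R + T = 14 + 5 = 19; 19 ≤ 21, bound 21 not met — violated.
#3 R^2 + S^2 = 14^2 + 17^2 = 196 + 289 = 485, not 486 — violated.
#4 R + S = 14 + 17 = 31 — satisfied.
#5 values 5 < 14 < 29 — satisfied.
#6 T = 5 is in {5, 8, 0} — satisfied.
#7 T + R = 5 + 14 = 19; 19 > 16 — satisfied.
#8 S = 17 is in {19, 12, 17} — satisfied.
#9 W = 29 > 28, so we need P ≤ 16; P = 15 ≤ 16 — satisfied.
#10 abs(14 - 15) = 1; 1 > 0, exceeds bound 0 — violated.

Constraints 2, 3, 10 are violated.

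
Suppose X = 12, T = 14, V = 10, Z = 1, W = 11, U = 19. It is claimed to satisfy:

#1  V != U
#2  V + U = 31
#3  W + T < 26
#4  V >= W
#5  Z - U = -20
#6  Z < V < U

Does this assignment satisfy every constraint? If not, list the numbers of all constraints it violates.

#1 V = 10, U = 19; distinct  OK
#2 V + U = 10 + 19 = 29, not 31  FAIL
#3 W + T = 11 + 14 = 25; 25 < 26  OK
#4 V = 10, W = 11; 10 < 11 (want ≥)  FAIL
#5 Z - U = 1 - 19 = -18, not -20  FAIL
#6 values 1 < 10 < 19  OK

Constraints 2, 4, 5 are violated.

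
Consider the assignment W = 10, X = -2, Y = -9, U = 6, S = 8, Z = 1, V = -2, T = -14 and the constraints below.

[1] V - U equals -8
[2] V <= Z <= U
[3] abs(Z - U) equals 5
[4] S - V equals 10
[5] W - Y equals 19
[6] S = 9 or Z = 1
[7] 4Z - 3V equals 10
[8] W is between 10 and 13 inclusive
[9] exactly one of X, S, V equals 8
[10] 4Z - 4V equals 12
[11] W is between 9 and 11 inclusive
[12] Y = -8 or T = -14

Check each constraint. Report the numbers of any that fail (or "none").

No violations.

[1] V - U = -2 - 6 = -8  ✔
[2] values -2 <= 1 <= 6  ✔
[3] abs(1 - 6) = 5  ✔
[4] S - V = 8 - (-2) = 10  ✔
[5] W - Y = 10 - (-9) = 19  ✔
[6] S = 8 ≠ 9, but Z = 1 = 1 (second disjunct)  ✔
[7] 4Z - 3V = 4(1) - 3(-2) = 10  ✔
[8] W = 10 lies in [10, 13]  ✔
[9] X=-2, S=8, V=-2; 1 of them equals 8  ✔
[10] 4Z - 4V = 4(1) - 4(-2) = 12  ✔
[11] W = 10 lies in [9, 11]  ✔
[12] Y = -9 ≠ -8, but T = -14 = -14 (second disjunct)  ✔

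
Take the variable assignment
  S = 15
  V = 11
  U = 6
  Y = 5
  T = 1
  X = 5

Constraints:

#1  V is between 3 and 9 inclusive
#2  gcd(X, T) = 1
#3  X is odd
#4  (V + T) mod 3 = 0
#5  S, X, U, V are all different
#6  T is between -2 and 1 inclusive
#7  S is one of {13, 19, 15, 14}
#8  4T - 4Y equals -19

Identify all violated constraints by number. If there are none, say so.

#1 V = 11 is outside [3, 9]  no
#2 gcd(5, 1) = 1  yes
#3 X = 5 is odd  yes
#4 V + T = 12; 12 mod 3 = 0  yes
#5 values 15, 5, 6, 11 are pairwise distinct  yes
#6 T = 1 lies in [-2, 1]  yes
#7 S = 15 is in {13, 19, 15, 14}  yes
#8 4T - 4Y = 4(1) - 4(5) = -16, not -19  no

Constraints 1, 8 do not hold.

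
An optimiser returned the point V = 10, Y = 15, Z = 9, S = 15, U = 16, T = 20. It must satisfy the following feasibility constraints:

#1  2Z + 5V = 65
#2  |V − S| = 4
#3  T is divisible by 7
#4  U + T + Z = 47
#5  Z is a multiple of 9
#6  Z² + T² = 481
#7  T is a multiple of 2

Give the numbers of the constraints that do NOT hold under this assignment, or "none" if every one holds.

Constraints 1, 2, 3, and 4 do not hold.

#1 2Z + 5V = 2(9) + 5(10) = 68, not 65  false
#2 |10 − 15| = 5, not 4  false
#3 20 = 7×2 + 6, so 7 does not divide 20  false
#4 U + T + Z = 16 + 20 + 9 = 45, not 47  false
#5 9 / 9 = 1, so 9 divides 9  true
#6 Z² + T² = 9² + 20² = 81 + 400 = 481  true
#7 20 / 2 = 10, so 2 divides 20  true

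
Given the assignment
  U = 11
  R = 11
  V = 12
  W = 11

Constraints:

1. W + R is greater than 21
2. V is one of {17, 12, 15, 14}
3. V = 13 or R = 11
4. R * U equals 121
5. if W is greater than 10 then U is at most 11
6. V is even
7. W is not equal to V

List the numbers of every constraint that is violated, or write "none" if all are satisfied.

Yes — all constraints hold.

1. W + R = 11 + 11 = 22; 22 > 21 — OK.
2. V = 12 is in {17, 12, 15, 14} — OK.
3. V = 12 ≠ 13, but R = 11 = 11 (second disjunct) — OK.
4. R * U = 11 * 11 = 121 — OK.
5. W = 11 > 10, so we need U ≤ 11; U = 11 ≤ 11 — OK.
6. V = 12 is even — OK.
7. W = 11, V = 12; distinct — OK.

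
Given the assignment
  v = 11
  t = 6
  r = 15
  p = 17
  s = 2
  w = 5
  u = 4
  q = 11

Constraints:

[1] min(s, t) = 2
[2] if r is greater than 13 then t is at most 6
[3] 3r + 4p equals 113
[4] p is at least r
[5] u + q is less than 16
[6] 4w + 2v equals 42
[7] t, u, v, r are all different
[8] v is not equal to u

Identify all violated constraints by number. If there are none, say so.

None — every constraint holds.

[1] min(2, 6) = 2  ✔
[2] r = 15 > 13, so we need t ≤ 6; t = 6 ≤ 6  ✔
[3] 3r + 4p = 3(15) + 4(17) = 113  ✔
[4] p = 17, r = 15; 17 ≥ 15  ✔
[5] u + q = 4 + 11 = 15; 15 < 16  ✔
[6] 4w + 2v = 4(5) + 2(11) = 42  ✔
[7] values 6, 4, 11, 15 are pairwise distinct  ✔
[8] v = 11, u = 4; distinct  ✔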